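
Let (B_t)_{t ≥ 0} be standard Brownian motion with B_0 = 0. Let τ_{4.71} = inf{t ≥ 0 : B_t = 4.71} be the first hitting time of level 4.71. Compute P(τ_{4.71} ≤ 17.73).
P(τ_{4.71} ≤ 17.73) = 2(1 − Φ(4.71/√17.73)) = 2(1 − Φ(1.1186)) ≈ 0.2633

By the reflection principle for standard BM, P(τ_b ≤ t) = 2 · P(B_t ≥ b). Since B_t ~ N(0, t), P(B_t ≥ 4.71) = 1 − Φ(4.71/√t) = 1 − Φ(4.71/√17.73) = 1 − Φ(1.1186) ≈ 0.13166. Doubling: P(τ_{4.71} ≤ 17.73) ≈ 2 · 0.13166 = 0.26332 ≈ 0.2633.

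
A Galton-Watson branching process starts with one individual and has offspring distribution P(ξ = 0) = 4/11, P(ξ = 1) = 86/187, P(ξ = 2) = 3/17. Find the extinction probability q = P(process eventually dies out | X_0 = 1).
q = 1

Mean offspring μ = 0·4/11 + 1·86/187 + 2·3/17 = 152/187 ≤ 1. For μ ≤ 1 with offspring not concentrated at 1, the Galton-Watson process goes extinct almost surely, so q = 1.
(Algebraic check: The pgf is f(s) = 4/11 + 86/187·s + 3/17·s². The extinction probability q is the smallest fixed point of f in [0, 1]. Setting s = f(s):
  3/17·s² + (86/187 − 1)·s + 4/11 = 0
  3/17·s² − (4/11 + 3/17)·s + 4/11 = 0
which factors as (s − 1)·(3/17·s − 4/11) = 0, giving roots s = 1 and s = (4/11)/(3/17) = 68/33. Since 68/33 ≥ 1, the smallest root in [0, 1] is s = 1.)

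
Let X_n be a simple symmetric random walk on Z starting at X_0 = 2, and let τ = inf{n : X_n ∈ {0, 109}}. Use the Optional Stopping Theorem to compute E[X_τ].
E[X_τ] = 2

X_n is a martingale and τ is a bounded-mean stopping time (indeed τ is finite a.s. with bounded expectation since the walk is in a bounded region). By the OST, E[X_τ] = E[X_0] = 2. Equivalently: E[X_τ] = 109 · P(hit 109 first) + 0 · P(hit 0 first) = 109 · (2/109) = 2.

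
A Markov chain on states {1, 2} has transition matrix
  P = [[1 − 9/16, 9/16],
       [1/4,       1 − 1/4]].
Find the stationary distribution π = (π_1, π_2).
π_1 = 4/13, π_2 = 9/13

Solve πP = π with π_1 + π_2 = 1. From πP = π: π_1 · (1 − 9/16) + π_2 · 1/4 = π_1 ⇒ π_2 · 1/4 = π_1 · 9/16 ⇒ π_2/π_1 = (9/16)/(1/4) = 9/4. Together with π_1 + π_2 = 1:
  π_1 = (1/4)/(9/16 + 1/4) = (1/4)/(13/16) = 4/13,
  π_2 = (9/16)/(9/16 + 1/4) = (9/16)/(13/16) = 9/13.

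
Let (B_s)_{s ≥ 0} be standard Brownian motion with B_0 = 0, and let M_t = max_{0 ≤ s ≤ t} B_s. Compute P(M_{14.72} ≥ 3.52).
P(M_{14.72} ≥ 3.52) = 2·P(B_{14.72} ≥ 3.52) = 2(1 − Φ(3.52/√14.72)) ≈ 0.3589

By the reflection principle for Brownian motion, P(M_t ≥ a) = 2 · P(B_t ≥ a) for a ≥ 0. Since B_t ~ N(0, t), P(B_t ≥ 3.52) = 1 − Φ(3.52/√t) = 1 − Φ(3.52/√14.72) = 1 − Φ(0.9175). So
  P(M_{14.72} ≥ 3.52) = 2(1 − Φ(0.9175)) ≈ 0.3589.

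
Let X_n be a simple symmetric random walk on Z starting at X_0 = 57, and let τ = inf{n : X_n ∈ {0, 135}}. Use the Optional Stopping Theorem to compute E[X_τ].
E[X_τ] = 57

X_n is a martingale and τ is a bounded-mean stopping time (indeed τ is finite a.s. with bounded expectation since the walk is in a bounded region). By the OST, E[X_τ] = E[X_0] = 57. Equivalently: E[X_τ] = 135 · P(hit 135 first) + 0 · P(hit 0 first) = 135 · (57/135) = 57.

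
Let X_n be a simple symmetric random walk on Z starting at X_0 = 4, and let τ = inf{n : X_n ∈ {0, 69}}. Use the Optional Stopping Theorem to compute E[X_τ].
E[X_τ] = 4

X_n is a martingale and τ is a bounded-mean stopping time (indeed τ is finite a.s. with bounded expectation since the walk is in a bounded region). By the OST, E[X_τ] = E[X_0] = 4. Equivalently: E[X_τ] = 69 · P(hit 69 first) + 0 · P(hit 0 first) = 69 · (4/69) = 4.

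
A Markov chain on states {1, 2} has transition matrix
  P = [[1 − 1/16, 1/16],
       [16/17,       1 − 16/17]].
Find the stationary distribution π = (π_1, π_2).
π_1 = 256/273, π_2 = 17/273

Solve πP = π with π_1 + π_2 = 1. From πP = π: π_1 · (1 − 1/16) + π_2 · 16/17 = π_1 ⇒ π_2 · 16/17 = π_1 · 1/16 ⇒ π_2/π_1 = (1/16)/(16/17) = 17/256. Together with π_1 + π_2 = 1:
  π_1 = (16/17)/(1/16 + 16/17) = (16/17)/(273/272) = 256/273,
  π_2 = (1/16)/(1/16 + 16/17) = (1/16)/(273/272) = 17/273.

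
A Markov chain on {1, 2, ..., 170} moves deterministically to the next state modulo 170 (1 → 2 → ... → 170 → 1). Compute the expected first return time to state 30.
E[T_30 | X_0 = 30] = 170

The chain cycles deterministically, so starting at state 30 it returns in exactly 170 steps. Equivalently, the stationary distribution is uniform π_j = 1/170 for every state j, so by Kac's formula E[T_30] = 1/π_30 = 170.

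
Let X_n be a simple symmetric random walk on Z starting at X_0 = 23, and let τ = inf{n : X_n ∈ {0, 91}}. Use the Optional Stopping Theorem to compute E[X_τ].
E[X_τ] = 23

X_n is a martingale and τ is a bounded-mean stopping time (indeed τ is finite a.s. with bounded expectation since the walk is in a bounded region). By the OST, E[X_τ] = E[X_0] = 23. Equivalently: E[X_τ] = 91 · P(hit 91 first) + 0 · P(hit 0 first) = 91 · (23/91) = 23.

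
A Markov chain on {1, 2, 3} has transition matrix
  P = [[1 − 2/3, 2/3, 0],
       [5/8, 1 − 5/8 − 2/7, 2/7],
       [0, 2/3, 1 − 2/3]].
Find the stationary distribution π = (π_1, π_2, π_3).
π = (21/53, 112/265, 48/265)

This is a birth-death chain on three states, which satisfies detailed balance: π_1 · P_{12} = π_2 · P_{21} and π_2 · P_{23} = π_3 · P_{32}.
From π_1 · 2/3 = π_2 · 5/8: π_2/π_1 = (2/3)/(5/8) = 16/15.
From π_2 · 2/7 = π_3 · 2/3: π_3/π_2 = (2/7)/(2/3) = 3/7.
Take π_1 proportional to 1; then unnormalized π = (1, 16/15, 16/35). Normalize by dividing by the sum 53/21:
  π = (21/53, 112/265, 48/265).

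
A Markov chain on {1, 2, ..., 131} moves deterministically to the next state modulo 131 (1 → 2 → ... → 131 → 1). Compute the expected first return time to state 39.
E[T_39 | X_0 = 39] = 131

The chain cycles deterministically, so starting at state 39 it returns in exactly 131 steps. Equivalently, the stationary distribution is uniform π_j = 1/131 for every state j, so by Kac's formula E[T_39] = 1/π_39 = 131.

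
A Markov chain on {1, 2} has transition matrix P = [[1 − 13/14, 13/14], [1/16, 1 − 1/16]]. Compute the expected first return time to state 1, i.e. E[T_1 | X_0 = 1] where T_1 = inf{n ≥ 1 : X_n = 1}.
E[T_1 | X_0 = 1] = 1/π_1 = 111/7

For an irreducible recurrent Markov chain with stationary distribution π, E[T_i | X_0 = i] = 1/π_i (Kac's formula). Here π_1 = (1/16)/(13/14 + 1/16) = (1/16)/(111/112) = 7/111, so E[T_1 | X_0 = 1] = 1/π_1 = (13/14 + 1/16)/(1/16) = (111/112)/(1/16) = 111/7.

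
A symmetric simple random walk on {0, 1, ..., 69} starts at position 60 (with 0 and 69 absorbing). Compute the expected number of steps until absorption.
E[τ | X_0 = 60] = 540

Let v_k = E[τ | X_0 = k]. Boundary: v_0 = v_69 = 0. Recurrence: v_k = 1 + (v_{k-1} + v_{k+1})/2 for 1 ≤ k ≤ 68. The particular solution to v_k − (v_{k-1} + v_{k+1})/2 = 1 is v_k = −k^2. Adding homogeneous solution A + B k and matching boundaries gives v_k = k (69 − k). Substituting k = 60: v_60 = 60 · 9 = 540.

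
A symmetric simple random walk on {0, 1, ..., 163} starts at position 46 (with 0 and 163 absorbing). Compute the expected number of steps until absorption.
E[τ | X_0 = 46] = 5382

Let v_k = E[τ | X_0 = k]. Boundary: v_0 = v_163 = 0. Recurrence: v_k = 1 + (v_{k-1} + v_{k+1})/2 for 1 ≤ k ≤ 162. The particular solution to v_k − (v_{k-1} + v_{k+1})/2 = 1 is v_k = −k^2. Adding homogeneous solution A + B k and matching boundaries gives v_k = k (163 − k). Substituting k = 46: v_46 = 46 · 117 = 5382.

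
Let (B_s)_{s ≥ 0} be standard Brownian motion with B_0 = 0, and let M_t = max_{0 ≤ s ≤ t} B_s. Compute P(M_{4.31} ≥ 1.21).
P(M_{4.31} ≥ 1.21) = 2·P(B_{4.31} ≥ 1.21) = 2(1 − Φ(1.21/√4.31)) ≈ 0.5600

By the reflection principle for Brownian motion, P(M_t ≥ a) = 2 · P(B_t ≥ a) for a ≥ 0. Since B_t ~ N(0, t), P(B_t ≥ 1.21) = 1 − Φ(1.21/√t) = 1 − Φ(1.21/√4.31) = 1 − Φ(0.5828). So
  P(M_{4.31} ≥ 1.21) = 2(1 − Φ(0.5828)) ≈ 0.5600.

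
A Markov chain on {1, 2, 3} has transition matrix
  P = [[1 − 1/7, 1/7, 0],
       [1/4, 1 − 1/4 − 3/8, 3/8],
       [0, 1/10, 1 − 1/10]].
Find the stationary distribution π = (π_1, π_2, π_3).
π = (7/26, 2/13, 15/26)

This is a birth-death chain on three states, which satisfies detailed balance: π_1 · P_{12} = π_2 · P_{21} and π_2 · P_{23} = π_3 · P_{32}.
From π_1 · 1/7 = π_2 · 1/4: π_2/π_1 = (1/7)/(1/4) = 4/7.
From π_2 · 3/8 = π_3 · 1/10: π_3/π_2 = (3/8)/(1/10) = 15/4.
Take π_1 proportional to 1; then unnormalized π = (1, 4/7, 15/7). Normalize by dividing by the sum 26/7:
  π = (7/26, 2/13, 15/26).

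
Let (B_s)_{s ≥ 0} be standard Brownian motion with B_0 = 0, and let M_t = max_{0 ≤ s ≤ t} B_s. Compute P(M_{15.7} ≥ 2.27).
P(M_{15.7} ≥ 2.27) = 2·P(B_{15.7} ≥ 2.27) = 2(1 − Φ(2.27/√15.7)) ≈ 0.5667

By the reflection principle for Brownian motion, P(M_t ≥ a) = 2 · P(B_t ≥ a) for a ≥ 0. Since B_t ~ N(0, t), P(B_t ≥ 2.27) = 1 − Φ(2.27/√t) = 1 − Φ(2.27/√15.7) = 1 − Φ(0.5729). So
  P(M_{15.7} ≥ 2.27) = 2(1 − Φ(0.5729)) ≈ 0.5667.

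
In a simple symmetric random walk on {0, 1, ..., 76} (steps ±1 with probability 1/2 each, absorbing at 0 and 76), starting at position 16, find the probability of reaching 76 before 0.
P(hit 76 before 0) = 16/76 = 4/19

Let u_k = P(hit 76 before 0 | start at k). Then u_0 = 0, u_76 = 1, and u_k = u_{k-1}/2 + u_{k+1}/2 for 1 ≤ k ≤ 75. This harmonic recurrence is solved by u_k = k/76, giving u_16 = 16/76 = 4/19.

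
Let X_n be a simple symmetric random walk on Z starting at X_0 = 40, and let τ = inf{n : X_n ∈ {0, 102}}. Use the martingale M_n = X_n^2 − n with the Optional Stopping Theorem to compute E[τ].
E[τ] = 2480

M_n = X_n^2 − n is a martingale (since E[X_{n+1}^2 | F_n] = X_n^2 + 1). By OST (τ has finite mean in a bounded region), E[M_τ] = E[M_0] = X_0^2 − 0 = 40^2 = 1600. Also E[M_τ] = E[X_τ^2] − E[τ]. The walk exits at 0 or 102, with P(hit 102 first) = 40/102, so E[X_τ^2] = 102^2 · 40/102 + 0 = 4080. Thus E[τ] = E[X_τ^2] − E[M_τ] = 4080 − 1600 = 2480 = 40(102 − 40) = 2480.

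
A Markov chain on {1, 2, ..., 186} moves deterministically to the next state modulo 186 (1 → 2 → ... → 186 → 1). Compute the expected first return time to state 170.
E[T_170 | X_0 = 170] = 186

The chain cycles deterministically, so starting at state 170 it returns in exactly 186 steps. Equivalently, the stationary distribution is uniform π_j = 1/186 for every state j, so by Kac's formula E[T_170] = 1/π_170 = 186.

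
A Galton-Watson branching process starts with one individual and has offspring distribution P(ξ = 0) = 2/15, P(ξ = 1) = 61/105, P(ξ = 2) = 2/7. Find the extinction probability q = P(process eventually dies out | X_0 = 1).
q = 7/15

The pgf is f(s) = 2/15 + 61/105·s + 2/7·s². The extinction probability q is the smallest fixed point of f in [0, 1]. Setting s = f(s):
  2/7·s² + (61/105 − 1)·s + 2/15 = 0
  2/7·s² − (2/15 + 2/7)·s + 2/15 = 0
which factors as (s − 1)·(2/7·s − 2/15) = 0, giving roots s = 1 and s = (2/15)/(2/7) = 7/15.
Mean offspring μ = 61/105 + 2·2/7 = 121/105 > 1 (supercritical), so q < 1. The extinction probability is the smaller root: q = (2/15)/(2/7) = 7/15.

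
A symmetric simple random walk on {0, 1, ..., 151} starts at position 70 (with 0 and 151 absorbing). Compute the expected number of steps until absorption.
E[τ | X_0 = 70] = 5670

Let v_k = E[τ | X_0 = k]. Boundary: v_0 = v_151 = 0. Recurrence: v_k = 1 + (v_{k-1} + v_{k+1})/2 for 1 ≤ k ≤ 150. The particular solution to v_k − (v_{k-1} + v_{k+1})/2 = 1 is v_k = −k^2. Adding homogeneous solution A + B k and matching boundaries gives v_k = k (151 − k). Substituting k = 70: v_70 = 70 · 81 = 5670.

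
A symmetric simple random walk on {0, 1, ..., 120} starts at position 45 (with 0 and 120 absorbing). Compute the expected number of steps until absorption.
E[τ | X_0 = 45] = 3375

Let v_k = E[τ | X_0 = k]. Boundary: v_0 = v_120 = 0. Recurrence: v_k = 1 + (v_{k-1} + v_{k+1})/2 for 1 ≤ k ≤ 119. The particular solution to v_k − (v_{k-1} + v_{k+1})/2 = 1 is v_k = −k^2. Adding homogeneous solution A + B k and matching boundaries gives v_k = k (120 − k). Substituting k = 45: v_45 = 45 · 75 = 3375.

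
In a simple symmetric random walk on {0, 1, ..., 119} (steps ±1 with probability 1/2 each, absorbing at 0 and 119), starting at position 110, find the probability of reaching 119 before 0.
P(hit 119 before 0) = 110/119

Let u_k = P(hit 119 before 0 | start at k). Then u_0 = 0, u_119 = 1, and u_k = u_{k-1}/2 + u_{k+1}/2 for 1 ≤ k ≤ 118. This harmonic recurrence is solved by u_k = k/119, giving u_110 = 110/119.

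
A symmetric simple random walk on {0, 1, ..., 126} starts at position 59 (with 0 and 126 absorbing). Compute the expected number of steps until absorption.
E[τ | X_0 = 59] = 3953

Let v_k = E[τ | X_0 = k]. Boundary: v_0 = v_126 = 0. Recurrence: v_k = 1 + (v_{k-1} + v_{k+1})/2 for 1 ≤ k ≤ 125. The particular solution to v_k − (v_{k-1} + v_{k+1})/2 = 1 is v_k = −k^2. Adding homogeneous solution A + B k and matching boundaries gives v_k = k (126 − k). Substituting k = 59: v_59 = 59 · 67 = 3953.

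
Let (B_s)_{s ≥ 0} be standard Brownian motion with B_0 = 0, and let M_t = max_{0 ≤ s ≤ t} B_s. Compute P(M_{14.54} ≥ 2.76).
P(M_{14.54} ≥ 2.76) = 2·P(B_{14.54} ≥ 2.76) = 2(1 − Φ(2.76/√14.54)) ≈ 0.4692

By the reflection principle for Brownian motion, P(M_t ≥ a) = 2 · P(B_t ≥ a) for a ≥ 0. Since B_t ~ N(0, t), P(B_t ≥ 2.76) = 1 − Φ(2.76/√t) = 1 − Φ(2.76/√14.54) = 1 − Φ(0.7238). So
  P(M_{14.54} ≥ 2.76) = 2(1 − Φ(0.7238)) ≈ 0.4692.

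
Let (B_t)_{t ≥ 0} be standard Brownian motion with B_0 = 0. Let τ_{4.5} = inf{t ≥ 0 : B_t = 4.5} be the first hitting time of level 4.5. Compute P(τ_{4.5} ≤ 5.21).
P(τ_{4.5} ≤ 5.21) = 2(1 − Φ(4.5/√5.21)) = 2(1 − Φ(1.9715)) ≈ 0.0487

By the reflection principle for standard BM, P(τ_b ≤ t) = 2 · P(B_t ≥ b). Since B_t ~ N(0, t), P(B_t ≥ 4.5) = 1 − Φ(4.5/√t) = 1 − Φ(4.5/√5.21) = 1 − Φ(1.9715) ≈ 0.02433. Doubling: P(τ_{4.5} ≤ 5.21) ≈ 2 · 0.02433 = 0.04866 ≈ 0.0487.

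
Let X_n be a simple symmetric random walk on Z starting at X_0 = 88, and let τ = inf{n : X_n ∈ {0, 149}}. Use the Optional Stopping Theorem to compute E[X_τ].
E[X_τ] = 88

X_n is a martingale and τ is a bounded-mean stopping time (indeed τ is finite a.s. with bounded expectation since the walk is in a bounded region). By the OST, E[X_τ] = E[X_0] = 88. Equivalently: E[X_τ] = 149 · P(hit 149 first) + 0 · P(hit 0 first) = 149 · (88/149) = 88.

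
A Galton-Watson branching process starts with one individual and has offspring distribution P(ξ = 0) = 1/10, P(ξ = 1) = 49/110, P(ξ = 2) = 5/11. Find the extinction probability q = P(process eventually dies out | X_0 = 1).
q = 11/50

The pgf is f(s) = 1/10 + 49/110·s + 5/11·s². The extinction probability q is the smallest fixed point of f in [0, 1]. Setting s = f(s):
  5/11·s² + (49/110 − 1)·s + 1/10 = 0
  5/11·s² − (1/10 + 5/11)·s + 1/10 = 0
which factors as (s − 1)·(5/11·s − 1/10) = 0, giving roots s = 1 and s = (1/10)/(5/11) = 11/50.
Mean offspring μ = 49/110 + 2·5/11 = 149/110 > 1 (supercritical), so q < 1. The extinction probability is the smaller root: q = (1/10)/(5/11) = 11/50.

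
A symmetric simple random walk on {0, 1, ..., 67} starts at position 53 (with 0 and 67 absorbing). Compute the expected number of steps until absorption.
E[τ | X_0 = 53] = 742

Let v_k = E[τ | X_0 = k]. Boundary: v_0 = v_67 = 0. Recurrence: v_k = 1 + (v_{k-1} + v_{k+1})/2 for 1 ≤ k ≤ 66. The particular solution to v_k − (v_{k-1} + v_{k+1})/2 = 1 is v_k = −k^2. Adding homogeneous solution A + B k and matching boundaries gives v_k = k (67 − k). Substituting k = 53: v_53 = 53 · 14 = 742.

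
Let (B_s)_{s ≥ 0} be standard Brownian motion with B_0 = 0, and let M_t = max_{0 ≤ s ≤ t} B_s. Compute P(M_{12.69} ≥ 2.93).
P(M_{12.69} ≥ 2.93) = 2·P(B_{12.69} ≥ 2.93) = 2(1 − Φ(2.93/√12.69)) ≈ 0.4108

By the reflection principle for Brownian motion, P(M_t ≥ a) = 2 · P(B_t ≥ a) for a ≥ 0. Since B_t ~ N(0, t), P(B_t ≥ 2.93) = 1 − Φ(2.93/√t) = 1 − Φ(2.93/√12.69) = 1 − Φ(0.8225). So
  P(M_{12.69} ≥ 2.93) = 2(1 − Φ(0.8225)) ≈ 0.4108.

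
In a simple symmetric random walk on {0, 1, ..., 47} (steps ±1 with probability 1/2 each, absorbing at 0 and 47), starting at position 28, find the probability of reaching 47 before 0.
P(hit 47 before 0) = 28/47

Let u_k = P(hit 47 before 0 | start at k). Then u_0 = 0, u_47 = 1, and u_k = u_{k-1}/2 + u_{k+1}/2 for 1 ≤ k ≤ 46. This harmonic recurrence is solved by u_k = k/47, giving u_28 = 28/47.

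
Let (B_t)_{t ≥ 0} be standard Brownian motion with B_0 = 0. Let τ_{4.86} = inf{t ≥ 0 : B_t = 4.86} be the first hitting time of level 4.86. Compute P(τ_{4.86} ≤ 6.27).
P(τ_{4.86} ≤ 6.27) = 2(1 − Φ(4.86/√6.27)) = 2(1 − Φ(1.9409)) ≈ 0.0523

By the reflection principle for standard BM, P(τ_b ≤ t) = 2 · P(B_t ≥ b). Since B_t ~ N(0, t), P(B_t ≥ 4.86) = 1 − Φ(4.86/√t) = 1 − Φ(4.86/√6.27) = 1 − Φ(1.9409) ≈ 0.02614. Doubling: P(τ_{4.86} ≤ 6.27) ≈ 2 · 0.02614 = 0.05228 ≈ 0.0523.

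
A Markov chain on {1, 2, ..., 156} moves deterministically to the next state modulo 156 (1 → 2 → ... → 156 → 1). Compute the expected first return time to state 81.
E[T_81 | X_0 = 81] = 156

The chain cycles deterministically, so starting at state 81 it returns in exactly 156 steps. Equivalently, the stationary distribution is uniform π_j = 1/156 for every state j, so by Kac's formula E[T_81] = 1/π_81 = 156.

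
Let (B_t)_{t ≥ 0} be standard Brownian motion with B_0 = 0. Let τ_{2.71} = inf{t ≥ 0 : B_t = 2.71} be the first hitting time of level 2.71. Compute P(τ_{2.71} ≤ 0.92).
P(τ_{2.71} ≤ 0.92) = 2(1 − Φ(2.71/√0.92)) = 2(1 − Φ(2.8254)) ≈ 0.0047

By the reflection principle for standard BM, P(τ_b ≤ t) = 2 · P(B_t ≥ b). Since B_t ~ N(0, t), P(B_t ≥ 2.71) = 1 − Φ(2.71/√t) = 1 − Φ(2.71/√0.92) = 1 − Φ(2.8254) ≈ 0.00236. Doubling: P(τ_{2.71} ≤ 0.92) ≈ 2 · 0.00236 = 0.00472 ≈ 0.0047.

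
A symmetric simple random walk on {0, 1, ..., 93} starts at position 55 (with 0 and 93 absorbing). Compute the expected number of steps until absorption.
E[τ | X_0 = 55] = 2090

Let v_k = E[τ | X_0 = k]. Boundary: v_0 = v_93 = 0. Recurrence: v_k = 1 + (v_{k-1} + v_{k+1})/2 for 1 ≤ k ≤ 92. The particular solution to v_k − (v_{k-1} + v_{k+1})/2 = 1 is v_k = −k^2. Adding homogeneous solution A + B k and matching boundaries gives v_k = k (93 − k). Substituting k = 55: v_55 = 55 · 38 = 2090.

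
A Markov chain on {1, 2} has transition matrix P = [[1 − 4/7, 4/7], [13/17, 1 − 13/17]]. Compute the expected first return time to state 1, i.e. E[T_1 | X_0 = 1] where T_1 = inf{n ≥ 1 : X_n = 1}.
E[T_1 | X_0 = 1] = 1/π_1 = 159/91

For an irreducible recurrent Markov chain with stationary distribution π, E[T_i | X_0 = i] = 1/π_i (Kac's formula). Here π_1 = (13/17)/(4/7 + 13/17) = (13/17)/(159/119) = 91/159, so E[T_1 | X_0 = 1] = 1/π_1 = (4/7 + 13/17)/(13/17) = (159/119)/(13/17) = 159/91.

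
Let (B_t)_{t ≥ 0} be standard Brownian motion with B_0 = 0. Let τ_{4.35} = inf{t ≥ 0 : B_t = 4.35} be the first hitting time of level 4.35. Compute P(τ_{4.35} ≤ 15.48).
P(τ_{4.35} ≤ 15.48) = 2(1 − Φ(4.35/√15.48)) = 2(1 − Φ(1.1056)) ≈ 0.2689

By the reflection principle for standard BM, P(τ_b ≤ t) = 2 · P(B_t ≥ b). Since B_t ~ N(0, t), P(B_t ≥ 4.35) = 1 − Φ(4.35/√t) = 1 − Φ(4.35/√15.48) = 1 − Φ(1.1056) ≈ 0.13445. Doubling: P(τ_{4.35} ≤ 15.48) ≈ 2 · 0.13445 = 0.26890 ≈ 0.2689.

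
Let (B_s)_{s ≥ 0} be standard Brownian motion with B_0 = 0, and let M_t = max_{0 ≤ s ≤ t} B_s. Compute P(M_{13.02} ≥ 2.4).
P(M_{13.02} ≥ 2.4) = 2·P(B_{13.02} ≥ 2.4) = 2(1 − Φ(2.4/√13.02)) ≈ 0.5060

By the reflection principle for Brownian motion, P(M_t ≥ a) = 2 · P(B_t ≥ a) for a ≥ 0. Since B_t ~ N(0, t), P(B_t ≥ 2.4) = 1 − Φ(2.4/√t) = 1 − Φ(2.4/√13.02) = 1 − Φ(0.6651). So
  P(M_{13.02} ≥ 2.4) = 2(1 − Φ(0.6651)) ≈ 0.5060.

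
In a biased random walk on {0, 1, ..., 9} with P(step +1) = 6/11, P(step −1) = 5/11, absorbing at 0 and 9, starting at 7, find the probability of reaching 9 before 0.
P(hit 9 before 0) = (1 − (5/6)^7) / (1 − (5/6)^9) = 7265196/8124571

Let u_k denote P(reach 9 before 0 | start at k). Boundary: u_0 = 0, u_9 = 1. Recurrence: u_k = 6/11·u_{k+1} + 5/11·u_{k-1} for 1 ≤ k ≤ 8. Try u_k = A + B·r^k with r = q/p = (5/11)/(6/11) = 5/6. Substitution satisfies the recurrence; boundary conditions give:
  u_k = (1 − r^k) / (1 − r^N) = (1 − (5/6)^7) / (1 − (5/6)^9) = 7265196/8124571.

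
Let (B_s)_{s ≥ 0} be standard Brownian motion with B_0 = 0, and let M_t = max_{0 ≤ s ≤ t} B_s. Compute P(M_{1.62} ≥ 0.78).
P(M_{1.62} ≥ 0.78) = 2·P(B_{1.62} ≥ 0.78) = 2(1 − Φ(0.78/√1.62)) ≈ 0.5400

By the reflection principle for Brownian motion, P(M_t ≥ a) = 2 · P(B_t ≥ a) for a ≥ 0. Since B_t ~ N(0, t), P(B_t ≥ 0.78) = 1 − Φ(0.78/√t) = 1 − Φ(0.78/√1.62) = 1 − Φ(0.6128). So
  P(M_{1.62} ≥ 0.78) = 2(1 − Φ(0.6128)) ≈ 0.5400.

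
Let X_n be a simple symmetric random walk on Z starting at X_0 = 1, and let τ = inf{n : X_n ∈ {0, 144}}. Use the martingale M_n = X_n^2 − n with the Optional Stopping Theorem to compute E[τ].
E[τ] = 143

M_n = X_n^2 − n is a martingale (since E[X_{n+1}^2 | F_n] = X_n^2 + 1). By OST (τ has finite mean in a bounded region), E[M_τ] = E[M_0] = X_0^2 − 0 = 1^2 = 1. Also E[M_τ] = E[X_τ^2] − E[τ]. The walk exits at 0 or 144, with P(hit 144 first) = 1/144, so E[X_τ^2] = 144^2 · 1/144 + 0 = 144. Thus E[τ] = E[X_τ^2] − E[M_τ] = 144 − 1 = 143 = 1(144 − 1) = 143.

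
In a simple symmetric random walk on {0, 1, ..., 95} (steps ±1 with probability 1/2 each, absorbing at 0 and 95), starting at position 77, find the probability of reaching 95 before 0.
P(hit 95 before 0) = 77/95

Let u_k = P(hit 95 before 0 | start at k). Then u_0 = 0, u_95 = 1, and u_k = u_{k-1}/2 + u_{k+1}/2 for 1 ≤ k ≤ 94. This harmonic recurrence is solved by u_k = k/95, giving u_77 = 77/95.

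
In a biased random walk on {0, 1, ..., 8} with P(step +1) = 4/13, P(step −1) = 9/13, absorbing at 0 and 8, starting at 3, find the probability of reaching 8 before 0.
P(hit 8 before 0) = (1 − (9/4)^3) / (1 − (9/4)^8) = 136192/8596237

Let u_k denote P(reach 8 before 0 | start at k). Boundary: u_0 = 0, u_8 = 1. Recurrence: u_k = 4/13·u_{k+1} + 9/13·u_{k-1} for 1 ≤ k ≤ 7. Try u_k = A + B·r^k with r = q/p = (9/13)/(4/13) = 9/4. Substitution satisfies the recurrence; boundary conditions give:
  u_k = (1 − r^k) / (1 − r^N) = (1 − (9/4)^3) / (1 − (9/4)^8) = 136192/8596237.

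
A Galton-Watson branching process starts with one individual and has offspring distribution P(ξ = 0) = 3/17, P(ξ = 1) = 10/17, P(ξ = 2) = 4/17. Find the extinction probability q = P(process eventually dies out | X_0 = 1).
q = 3/4

The pgf is f(s) = 3/17 + 10/17·s + 4/17·s². The extinction probability q is the smallest fixed point of f in [0, 1]. Setting s = f(s):
  4/17·s² + (10/17 − 1)·s + 3/17 = 0
  4/17·s² − (3/17 + 4/17)·s + 3/17 = 0
which factors as (s − 1)·(4/17·s − 3/17) = 0, giving roots s = 1 and s = (3/17)/(4/17) = 3/4.
Mean offspring μ = 10/17 + 2·4/17 = 18/17 > 1 (supercritical), so q < 1. The extinction probability is the smaller root: q = (3/17)/(4/17) = 3/4.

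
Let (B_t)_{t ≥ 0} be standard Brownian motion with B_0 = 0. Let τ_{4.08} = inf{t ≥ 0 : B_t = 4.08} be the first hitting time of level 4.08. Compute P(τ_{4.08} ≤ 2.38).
P(τ_{4.08} ≤ 2.38) = 2(1 − Φ(4.08/√2.38)) = 2(1 − Φ(2.6447)) ≈ 0.0082

By the reflection principle for standard BM, P(τ_b ≤ t) = 2 · P(B_t ≥ b). Since B_t ~ N(0, t), P(B_t ≥ 4.08) = 1 − Φ(4.08/√t) = 1 − Φ(4.08/√2.38) = 1 − Φ(2.6447) ≈ 0.00409. Doubling: P(τ_{4.08} ≤ 2.38) ≈ 2 · 0.00409 = 0.00818 ≈ 0.0082.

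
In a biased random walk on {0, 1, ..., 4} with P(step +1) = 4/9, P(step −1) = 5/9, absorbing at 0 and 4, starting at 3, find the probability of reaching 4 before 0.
P(hit 4 before 0) = (1 − (5/4)^3) / (1 − (5/4)^4) = 244/369

Let u_k denote P(reach 4 before 0 | start at k). Boundary: u_0 = 0, u_4 = 1. Recurrence: u_k = 4/9·u_{k+1} + 5/9·u_{k-1} for 1 ≤ k ≤ 3. Try u_k = A + B·r^k with r = q/p = (5/9)/(4/9) = 5/4. Substitution satisfies the recurrence; boundary conditions give:
  u_k = (1 − r^k) / (1 − r^N) = (1 − (5/4)^3) / (1 − (5/4)^4) = 244/369.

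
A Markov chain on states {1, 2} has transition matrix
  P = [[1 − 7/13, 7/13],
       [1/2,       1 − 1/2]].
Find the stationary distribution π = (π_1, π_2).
π_1 = 13/27, π_2 = 14/27

Solve πP = π with π_1 + π_2 = 1. From πP = π: π_1 · (1 − 7/13) + π_2 · 1/2 = π_1 ⇒ π_2 · 1/2 = π_1 · 7/13 ⇒ π_2/π_1 = (7/13)/(1/2) = 14/13. Together with π_1 + π_2 = 1:
  π_1 = (1/2)/(7/13 + 1/2) = (1/2)/(27/26) = 13/27,
  π_2 = (7/13)/(7/13 + 1/2) = (7/13)/(27/26) = 14/27.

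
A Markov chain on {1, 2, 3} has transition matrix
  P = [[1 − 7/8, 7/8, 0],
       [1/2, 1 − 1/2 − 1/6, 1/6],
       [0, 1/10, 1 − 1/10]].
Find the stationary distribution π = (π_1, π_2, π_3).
π = (3/17, 21/68, 35/68)

This is a birth-death chain on three states, which satisfies detailed balance: π_1 · P_{12} = π_2 · P_{21} and π_2 · P_{23} = π_3 · P_{32}.
From π_1 · 7/8 = π_2 · 1/2: π_2/π_1 = (7/8)/(1/2) = 7/4.
From π_2 · 1/6 = π_3 · 1/10: π_3/π_2 = (1/6)/(1/10) = 5/3.
Take π_1 proportional to 1; then unnormalized π = (1, 7/4, 35/12). Normalize by dividing by the sum 17/3:
  π = (3/17, 21/68, 35/68).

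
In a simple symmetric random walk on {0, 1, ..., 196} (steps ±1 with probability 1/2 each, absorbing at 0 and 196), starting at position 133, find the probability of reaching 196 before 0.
P(hit 196 before 0) = 133/196 = 19/28

Let u_k = P(hit 196 before 0 | start at k). Then u_0 = 0, u_196 = 1, and u_k = u_{k-1}/2 + u_{k+1}/2 for 1 ≤ k ≤ 195. This harmonic recurrence is solved by u_k = k/196, giving u_133 = 133/196 = 19/28.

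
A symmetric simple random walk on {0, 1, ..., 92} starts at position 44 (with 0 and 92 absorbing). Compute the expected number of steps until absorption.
E[τ | X_0 = 44] = 2112

Let v_k = E[τ | X_0 = k]. Boundary: v_0 = v_92 = 0. Recurrence: v_k = 1 + (v_{k-1} + v_{k+1})/2 for 1 ≤ k ≤ 91. The particular solution to v_k − (v_{k-1} + v_{k+1})/2 = 1 is v_k = −k^2. Adding homogeneous solution A + B k and matching boundaries gives v_k = k (92 − k). Substituting k = 44: v_44 = 44 · 48 = 2112.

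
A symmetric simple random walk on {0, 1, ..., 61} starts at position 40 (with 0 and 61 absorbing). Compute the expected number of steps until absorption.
E[τ | X_0 = 40] = 840

Let v_k = E[τ | X_0 = k]. Boundary: v_0 = v_61 = 0. Recurrence: v_k = 1 + (v_{k-1} + v_{k+1})/2 for 1 ≤ k ≤ 60. The particular solution to v_k − (v_{k-1} + v_{k+1})/2 = 1 is v_k = −k^2. Adding homogeneous solution A + B k and matching boundaries gives v_k = k (61 − k). Substituting k = 40: v_40 = 40 · 21 = 840.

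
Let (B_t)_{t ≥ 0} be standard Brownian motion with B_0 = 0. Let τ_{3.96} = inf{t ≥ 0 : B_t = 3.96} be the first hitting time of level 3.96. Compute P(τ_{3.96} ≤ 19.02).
P(τ_{3.96} ≤ 19.02) = 2(1 − Φ(3.96/√19.02)) = 2(1 − Φ(0.9080)) ≈ 0.3639

By the reflection principle for standard BM, P(τ_b ≤ t) = 2 · P(B_t ≥ b). Since B_t ~ N(0, t), P(B_t ≥ 3.96) = 1 − Φ(3.96/√t) = 1 − Φ(3.96/√19.02) = 1 − Φ(0.9080) ≈ 0.18194. Doubling: P(τ_{3.96} ≤ 19.02) ≈ 2 · 0.18194 = 0.36388 ≈ 0.3639.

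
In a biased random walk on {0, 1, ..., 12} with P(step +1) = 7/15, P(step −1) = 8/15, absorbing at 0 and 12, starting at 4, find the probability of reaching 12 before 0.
P(hit 12 before 0) = (1 − (8/7)^4) / (1 − (8/7)^12) = 5764801/32376513

Let u_k denote P(reach 12 before 0 | start at k). Boundary: u_0 = 0, u_12 = 1. Recurrence: u_k = 7/15·u_{k+1} + 8/15·u_{k-1} for 1 ≤ k ≤ 11. Try u_k = A + B·r^k with r = q/p = (8/15)/(7/15) = 8/7. Substitution satisfies the recurrence; boundary conditions give:
  u_k = (1 − r^k) / (1 − r^N) = (1 − (8/7)^4) / (1 − (8/7)^12) = 5764801/32376513.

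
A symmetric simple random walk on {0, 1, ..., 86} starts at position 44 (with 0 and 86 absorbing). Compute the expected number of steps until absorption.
E[τ | X_0 = 44] = 1848

Let v_k = E[τ | X_0 = k]. Boundary: v_0 = v_86 = 0. Recurrence: v_k = 1 + (v_{k-1} + v_{k+1})/2 for 1 ≤ k ≤ 85. The particular solution to v_k − (v_{k-1} + v_{k+1})/2 = 1 is v_k = −k^2. Adding homogeneous solution A + B k and matching boundaries gives v_k = k (86 − k). Substituting k = 44: v_44 = 44 · 42 = 1848.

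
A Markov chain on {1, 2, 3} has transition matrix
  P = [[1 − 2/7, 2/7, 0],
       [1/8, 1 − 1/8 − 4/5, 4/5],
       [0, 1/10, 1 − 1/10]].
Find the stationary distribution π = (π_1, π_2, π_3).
π = (7/151, 16/151, 128/151)

This is a birth-death chain on three states, which satisfies detailed balance: π_1 · P_{12} = π_2 · P_{21} and π_2 · P_{23} = π_3 · P_{32}.
From π_1 · 2/7 = π_2 · 1/8: π_2/π_1 = (2/7)/(1/8) = 16/7.
From π_2 · 4/5 = π_3 · 1/10: π_3/π_2 = (4/5)/(1/10) = 8.
Take π_1 proportional to 1; then unnormalized π = (1, 16/7, 128/7). Normalize by dividing by the sum 151/7:
  π = (7/151, 16/151, 128/151).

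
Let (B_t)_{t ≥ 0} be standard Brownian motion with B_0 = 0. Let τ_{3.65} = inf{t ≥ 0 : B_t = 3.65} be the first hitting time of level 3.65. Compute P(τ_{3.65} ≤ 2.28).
P(τ_{3.65} ≤ 2.28) = 2(1 − Φ(3.65/√2.28)) = 2(1 − Φ(2.4173)) ≈ 0.0156

By the reflection principle for standard BM, P(τ_b ≤ t) = 2 · P(B_t ≥ b). Since B_t ~ N(0, t), P(B_t ≥ 3.65) = 1 − Φ(3.65/√t) = 1 − Φ(3.65/√2.28) = 1 − Φ(2.4173) ≈ 0.00782. Doubling: P(τ_{3.65} ≤ 2.28) ≈ 2 · 0.00782 = 0.01564 ≈ 0.0156.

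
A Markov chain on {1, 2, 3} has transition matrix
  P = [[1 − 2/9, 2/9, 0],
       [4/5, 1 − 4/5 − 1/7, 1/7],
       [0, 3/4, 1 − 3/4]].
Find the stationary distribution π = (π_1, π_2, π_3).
π = (378/503, 105/503, 20/503)

This is a birth-death chain on three states, which satisfies detailed balance: π_1 · P_{12} = π_2 · P_{21} and π_2 · P_{23} = π_3 · P_{32}.
From π_1 · 2/9 = π_2 · 4/5: π_2/π_1 = (2/9)/(4/5) = 5/18.
From π_2 · 1/7 = π_3 · 3/4: π_3/π_2 = (1/7)/(3/4) = 4/21.
Take π_1 proportional to 1; then unnormalized π = (1, 5/18, 10/189). Normalize by dividing by the sum 503/378:
  π = (378/503, 105/503, 20/503).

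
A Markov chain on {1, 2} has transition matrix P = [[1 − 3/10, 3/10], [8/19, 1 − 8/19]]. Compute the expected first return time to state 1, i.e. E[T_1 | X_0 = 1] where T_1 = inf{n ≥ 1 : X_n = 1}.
E[T_1 | X_0 = 1] = 1/π_1 = 137/80

For an irreducible recurrent Markov chain with stationary distribution π, E[T_i | X_0 = i] = 1/π_i (Kac's formula). Here π_1 = (8/19)/(3/10 + 8/19) = (8/19)/(137/190) = 80/137, so E[T_1 | X_0 = 1] = 1/π_1 = (3/10 + 8/19)/(8/19) = (137/190)/(8/19) = 137/80.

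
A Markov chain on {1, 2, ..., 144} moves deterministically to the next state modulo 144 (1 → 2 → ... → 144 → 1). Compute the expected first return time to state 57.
E[T_57 | X_0 = 57] = 144

The chain cycles deterministically, so starting at state 57 it returns in exactly 144 steps. Equivalently, the stationary distribution is uniform π_j = 1/144 for every state j, so by Kac's formula E[T_57] = 1/π_57 = 144.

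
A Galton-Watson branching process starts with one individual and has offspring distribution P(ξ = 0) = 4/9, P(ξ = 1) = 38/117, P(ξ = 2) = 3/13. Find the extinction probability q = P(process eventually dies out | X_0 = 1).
q = 1

Mean offspring μ = 0·4/9 + 1·38/117 + 2·3/13 = 92/117 ≤ 1. For μ ≤ 1 with offspring not concentrated at 1, the Galton-Watson process goes extinct almost surely, so q = 1.
(Algebraic check: The pgf is f(s) = 4/9 + 38/117·s + 3/13·s². The extinction probability q is the smallest fixed point of f in [0, 1]. Setting s = f(s):
  3/13·s² + (38/117 − 1)·s + 4/9 = 0
  3/13·s² − (4/9 + 3/13)·s + 4/9 = 0
which factors as (s − 1)·(3/13·s − 4/9) = 0, giving roots s = 1 and s = (4/9)/(3/13) = 52/27. Since 52/27 ≥ 1, the smallest root in [0, 1] is s = 1.)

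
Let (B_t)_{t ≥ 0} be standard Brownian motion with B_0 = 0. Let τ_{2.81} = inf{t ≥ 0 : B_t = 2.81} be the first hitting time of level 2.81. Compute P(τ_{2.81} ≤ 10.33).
P(τ_{2.81} ≤ 10.33) = 2(1 − Φ(2.81/√10.33)) = 2(1 − Φ(0.8743)) ≈ 0.3820

By the reflection principle for standard BM, P(τ_b ≤ t) = 2 · P(B_t ≥ b). Since B_t ~ N(0, t), P(B_t ≥ 2.81) = 1 − Φ(2.81/√t) = 1 − Φ(2.81/√10.33) = 1 − Φ(0.8743) ≈ 0.19098. Doubling: P(τ_{2.81} ≤ 10.33) ≈ 2 · 0.19098 = 0.38196 ≈ 0.3820.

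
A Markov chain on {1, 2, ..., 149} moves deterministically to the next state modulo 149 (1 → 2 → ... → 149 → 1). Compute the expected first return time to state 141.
E[T_141 | X_0 = 141] = 149

The chain cycles deterministically, so starting at state 141 it returns in exactly 149 steps. Equivalently, the stationary distribution is uniform π_j = 1/149 for every state j, so by Kac's formula E[T_141] = 1/π_141 = 149.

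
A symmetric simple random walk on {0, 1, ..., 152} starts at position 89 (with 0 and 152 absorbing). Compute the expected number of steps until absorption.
E[τ | X_0 = 89] = 5607

Let v_k = E[τ | X_0 = k]. Boundary: v_0 = v_152 = 0. Recurrence: v_k = 1 + (v_{k-1} + v_{k+1})/2 for 1 ≤ k ≤ 151. The particular solution to v_k − (v_{k-1} + v_{k+1})/2 = 1 is v_k = −k^2. Adding homogeneous solution A + B k and matching boundaries gives v_k = k (152 − k). Substituting k = 89: v_89 = 89 · 63 = 5607.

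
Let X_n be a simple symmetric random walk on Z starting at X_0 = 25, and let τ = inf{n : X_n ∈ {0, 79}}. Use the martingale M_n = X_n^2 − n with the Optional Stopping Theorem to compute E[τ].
E[τ] = 1350

M_n = X_n^2 − n is a martingale (since E[X_{n+1}^2 | F_n] = X_n^2 + 1). By OST (τ has finite mean in a bounded region), E[M_τ] = E[M_0] = X_0^2 − 0 = 25^2 = 625. Also E[M_τ] = E[X_τ^2] − E[τ]. The walk exits at 0 or 79, with P(hit 79 first) = 25/79, so E[X_τ^2] = 79^2 · 25/79 + 0 = 1975. Thus E[τ] = E[X_τ^2] − E[M_τ] = 1975 − 625 = 1350 = 25(79 − 25) = 1350.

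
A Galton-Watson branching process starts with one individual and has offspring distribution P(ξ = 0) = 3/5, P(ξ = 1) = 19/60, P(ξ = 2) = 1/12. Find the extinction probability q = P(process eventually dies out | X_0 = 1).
q = 1

Mean offspring μ = 0·3/5 + 1·19/60 + 2·1/12 = 29/60 ≤ 1. For μ ≤ 1 with offspring not concentrated at 1, the Galton-Watson process goes extinct almost surely, so q = 1.
(Algebraic check: The pgf is f(s) = 3/5 + 19/60·s + 1/12·s². The extinction probability q is the smallest fixed point of f in [0, 1]. Setting s = f(s):
  1/12·s² + (19/60 − 1)·s + 3/5 = 0
  1/12·s² − (3/5 + 1/12)·s + 3/5 = 0
which factors as (s − 1)·(1/12·s − 3/5) = 0, giving roots s = 1 and s = (3/5)/(1/12) = 36/5. Since 36/5 ≥ 1, the smallest root in [0, 1] is s = 1.)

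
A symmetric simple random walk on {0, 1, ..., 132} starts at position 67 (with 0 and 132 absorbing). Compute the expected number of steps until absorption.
E[τ | X_0 = 67] = 4355

Let v_k = E[τ | X_0 = k]. Boundary: v_0 = v_132 = 0. Recurrence: v_k = 1 + (v_{k-1} + v_{k+1})/2 for 1 ≤ k ≤ 131. The particular solution to v_k − (v_{k-1} + v_{k+1})/2 = 1 is v_k = −k^2. Adding homogeneous solution A + B k and matching boundaries gives v_k = k (132 − k). Substituting k = 67: v_67 = 67 · 65 = 4355.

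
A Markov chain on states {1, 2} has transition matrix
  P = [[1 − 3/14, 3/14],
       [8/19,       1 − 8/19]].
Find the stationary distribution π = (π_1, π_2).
π_1 = 112/169, π_2 = 57/169

Solve πP = π with π_1 + π_2 = 1. From πP = π: π_1 · (1 − 3/14) + π_2 · 8/19 = π_1 ⇒ π_2 · 8/19 = π_1 · 3/14 ⇒ π_2/π_1 = (3/14)/(8/19) = 57/112. Together with π_1 + π_2 = 1:
  π_1 = (8/19)/(3/14 + 8/19) = (8/19)/(169/266) = 112/169,
  π_2 = (3/14)/(3/14 + 8/19) = (3/14)/(169/266) = 57/169.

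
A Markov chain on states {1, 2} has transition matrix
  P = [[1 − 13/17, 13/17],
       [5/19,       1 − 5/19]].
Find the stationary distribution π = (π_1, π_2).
π_1 = 85/332, π_2 = 247/332

Solve πP = π with π_1 + π_2 = 1. From πP = π: π_1 · (1 − 13/17) + π_2 · 5/19 = π_1 ⇒ π_2 · 5/19 = π_1 · 13/17 ⇒ π_2/π_1 = (13/17)/(5/19) = 247/85. Together with π_1 + π_2 = 1:
  π_1 = (5/19)/(13/17 + 5/19) = (5/19)/(332/323) = 85/332,
  π_2 = (13/17)/(13/17 + 5/19) = (13/17)/(332/323) = 247/332.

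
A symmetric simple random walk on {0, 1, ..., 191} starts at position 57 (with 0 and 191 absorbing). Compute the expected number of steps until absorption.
E[τ | X_0 = 57] = 7638

Let v_k = E[τ | X_0 = k]. Boundary: v_0 = v_191 = 0. Recurrence: v_k = 1 + (v_{k-1} + v_{k+1})/2 for 1 ≤ k ≤ 190. The particular solution to v_k − (v_{k-1} + v_{k+1})/2 = 1 is v_k = −k^2. Adding homogeneous solution A + B k and matching boundaries gives v_k = k (191 − k). Substituting k = 57: v_57 = 57 · 134 = 7638.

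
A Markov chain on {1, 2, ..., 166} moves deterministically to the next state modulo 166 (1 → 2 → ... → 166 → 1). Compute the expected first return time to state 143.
E[T_143 | X_0 = 143] = 166

The chain cycles deterministically, so starting at state 143 it returns in exactly 166 steps. Equivalently, the stationary distribution is uniform π_j = 1/166 for every state j, so by Kac's formula E[T_143] = 1/π_143 = 166.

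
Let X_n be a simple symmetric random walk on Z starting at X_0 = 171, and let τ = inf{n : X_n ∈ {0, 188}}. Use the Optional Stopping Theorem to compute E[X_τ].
E[X_τ] = 171

X_n is a martingale and τ is a bounded-mean stopping time (indeed τ is finite a.s. with bounded expectation since the walk is in a bounded region). By the OST, E[X_τ] = E[X_0] = 171. Equivalently: E[X_τ] = 188 · P(hit 188 first) + 0 · P(hit 0 first) = 188 · (171/188) = 171.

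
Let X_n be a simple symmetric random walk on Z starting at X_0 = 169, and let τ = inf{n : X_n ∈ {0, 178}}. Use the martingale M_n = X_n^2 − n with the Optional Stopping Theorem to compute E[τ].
E[τ] = 1521

M_n = X_n^2 − n is a martingale (since E[X_{n+1}^2 | F_n] = X_n^2 + 1). By OST (τ has finite mean in a bounded region), E[M_τ] = E[M_0] = X_0^2 − 0 = 169^2 = 28561. Also E[M_τ] = E[X_τ^2] − E[τ]. The walk exits at 0 or 178, with P(hit 178 first) = 169/178, so E[X_τ^2] = 178^2 · 169/178 + 0 = 30082. Thus E[τ] = E[X_τ^2] − E[M_τ] = 30082 − 28561 = 1521 = 169(178 − 169) = 1521.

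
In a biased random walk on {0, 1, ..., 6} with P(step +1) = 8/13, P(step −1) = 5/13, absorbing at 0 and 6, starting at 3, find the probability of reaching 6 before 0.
P(hit 6 before 0) = (1 − (5/8)^3) / (1 − (5/8)^6) = 512/637

Let u_k denote P(reach 6 before 0 | start at k). Boundary: u_0 = 0, u_6 = 1. Recurrence: u_k = 8/13·u_{k+1} + 5/13·u_{k-1} for 1 ≤ k ≤ 5. Try u_k = A + B·r^k with r = q/p = (5/13)/(8/13) = 5/8. Substitution satisfies the recurrence; boundary conditions give:
  u_k = (1 − r^k) / (1 − r^N) = (1 − (5/8)^3) / (1 − (5/8)^6) = 512/637.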